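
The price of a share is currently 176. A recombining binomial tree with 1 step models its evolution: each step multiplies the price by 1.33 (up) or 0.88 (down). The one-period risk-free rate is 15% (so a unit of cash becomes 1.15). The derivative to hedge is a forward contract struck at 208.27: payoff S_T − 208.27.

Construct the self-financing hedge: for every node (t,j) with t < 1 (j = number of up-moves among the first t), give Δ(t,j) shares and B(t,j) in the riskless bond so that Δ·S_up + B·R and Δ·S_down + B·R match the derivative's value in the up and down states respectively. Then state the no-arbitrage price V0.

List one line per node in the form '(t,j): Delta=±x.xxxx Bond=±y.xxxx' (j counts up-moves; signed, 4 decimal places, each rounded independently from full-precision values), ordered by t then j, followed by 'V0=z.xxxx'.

Risk-neutral probability p* = (R−d)/(u−d) = (1.15−0.88)/(1.33−0.88) = 0.6000.
Terminal payoffs: V(1,0)=-53.3900, V(1,1)=25.8100
Node (0,0) S=176.0000: V=(p*·25.8100+(1−p*)·-53.3900)/1.15=-5.1043; Δ=(25.8100−-53.3900)/(234.0800−154.8800)=1.0000; B=V−Δ·S=-181.1043
Root portfolio cost Δ·176+B reproduces V0=-5.1043.

(0,0): Delta=1.0000 Bond=-181.1043
V0=-5.1043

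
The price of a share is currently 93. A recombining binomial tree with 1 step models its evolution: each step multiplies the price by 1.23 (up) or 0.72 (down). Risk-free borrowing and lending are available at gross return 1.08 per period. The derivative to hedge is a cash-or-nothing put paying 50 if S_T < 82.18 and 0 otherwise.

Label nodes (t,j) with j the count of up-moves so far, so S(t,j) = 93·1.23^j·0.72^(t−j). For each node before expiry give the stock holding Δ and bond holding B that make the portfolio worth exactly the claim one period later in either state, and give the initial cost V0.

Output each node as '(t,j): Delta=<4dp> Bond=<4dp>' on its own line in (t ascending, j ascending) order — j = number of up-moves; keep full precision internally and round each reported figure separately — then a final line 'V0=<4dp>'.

No-arbitrage ⇒ martingale measure with p* = (R−d)/(u−d) = 0.7059.
Payoff layer (t=1): V(1,0)=50.0000, V(1,1)=0.0000
(0,0): S=93.0000. Δ = (V_up−V_dn)/(S_up−S_dn) = (0.0000−50.0000)/(114.3900−66.9600) = -1.0542. V = [p*·0.0000 + (1−p*)·50.0000]/1.08 = 13.6166. B = V − Δ·S = 111.6558.
Root portfolio cost Δ·93+B reproduces V0=13.6166.

(0,0): Delta=-1.0542 Bond=111.6558
V0=13.6166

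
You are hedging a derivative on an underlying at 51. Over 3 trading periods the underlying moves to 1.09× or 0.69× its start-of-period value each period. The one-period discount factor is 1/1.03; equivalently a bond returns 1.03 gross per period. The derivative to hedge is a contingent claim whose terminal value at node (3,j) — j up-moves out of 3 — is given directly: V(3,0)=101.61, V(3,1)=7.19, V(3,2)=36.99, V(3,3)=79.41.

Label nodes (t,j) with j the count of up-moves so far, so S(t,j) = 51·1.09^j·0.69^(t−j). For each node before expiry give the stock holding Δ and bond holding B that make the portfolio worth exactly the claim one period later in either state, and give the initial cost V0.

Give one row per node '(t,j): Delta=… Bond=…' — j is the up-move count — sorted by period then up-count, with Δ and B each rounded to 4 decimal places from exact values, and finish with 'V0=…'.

Since d<R<u, set p* = (R−d)/(u−d) = 0.8500; price each node as the discounted p*-expectation of its children.
At expiry t=3: V(3,0)=101.6100, V(3,1)=7.1900, V(3,2)=36.9900, V(3,3)=79.4100
  t=2,j=0: stock 24.2811 → up 26.4664 (V=7.1900), down 16.7540 (V=101.6100). Price 20.7311; hedge Δ=-9.7216, bond B=256.7811.
  t=2,j=1: stock 38.3571 → up 41.8092 (V=36.9900), down 26.4664 (V=7.1900). Price 31.5728; hedge Δ=1.9423, bond B=-42.9272.
  t=2,j=2: stock 60.5931 → up 66.0465 (V=79.4100), down 41.8092 (V=36.9900). Price 70.9194; hedge Δ=1.7502, bond B=-35.1306.
  t=1,j=0: stock 35.1900 → up 38.3571 (V=31.5728), down 24.2811 (V=20.7311). Price 29.0743; hedge Δ=0.7702, bond B=1.9700.
  t=1,j=1: stock 55.5900 → up 60.5931 (V=70.9194), down 38.3571 (V=31.5728). Price 63.1237; hedge Δ=1.7695, bond B=-35.2428.
  t=0,j=0: stock 51.0000 → up 55.5900 (V=63.1237), down 35.1900 (V=29.0743). Price 56.3265; hedge Δ=1.6691, bond B=-28.7970.
The time-0 hedge costs 56.3265, which is the no-arbitrage price.

(0,0): Delta=1.6691 Bond=-28.7970
(1,0): Delta=0.7702 Bond=1.9700
(1,1): Delta=1.7695 Bond=-35.2428
(2,0): Delta=-9.7216 Bond=256.7811
(2,1): Delta=1.9423 Bond=-42.9272
(2,2): Delta=1.7502 Bond=-35.1306
V0=56.3265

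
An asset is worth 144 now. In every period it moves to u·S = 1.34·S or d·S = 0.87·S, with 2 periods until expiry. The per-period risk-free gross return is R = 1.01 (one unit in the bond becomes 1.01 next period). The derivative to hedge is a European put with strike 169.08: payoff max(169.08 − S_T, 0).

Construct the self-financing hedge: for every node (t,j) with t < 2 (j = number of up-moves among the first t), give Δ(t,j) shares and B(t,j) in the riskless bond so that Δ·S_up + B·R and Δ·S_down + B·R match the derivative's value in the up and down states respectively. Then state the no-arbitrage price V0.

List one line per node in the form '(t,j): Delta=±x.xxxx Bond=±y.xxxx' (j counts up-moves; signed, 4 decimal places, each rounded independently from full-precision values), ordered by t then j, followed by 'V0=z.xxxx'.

No-arbitrage ⇒ martingale measure with p* = (R−d)/(u−d) = 0.2979.
Payoff layer (t=2): V(2,0)=60.0864, V(2,1)=1.2048, V(2,2)=0.0000
Node (1,0) S=125.2800: V=(p*·1.2048+(1−p*)·60.0864)/1.01=42.1259; Δ=(1.2048−60.0864)/(167.8752−108.9936)=-1.0000; B=V−Δ·S=167.4059
Node (1,1) S=192.9600: V=(p*·0.0000+(1−p*)·1.2048)/1.01=0.8375; Δ=(0.0000−1.2048)/(258.5664−167.8752)=-0.0133; B=V−Δ·S=3.4010
Node (0,0) S=144.0000: V=(p*·0.8375+(1−p*)·42.1259)/1.01=29.5320; Δ=(0.8375−42.1259)/(192.9600−125.2800)=-0.6101; B=V−Δ·S=117.3796
The time-0 hedge costs 29.5320, which is the no-arbitrage price.

(0,0): Delta=-0.6101 Bond=117.3796
(1,0): Delta=-1.0000 Bond=167.4059
(1,1): Delta=-0.0133 Bond=3.4010
V0=29.5320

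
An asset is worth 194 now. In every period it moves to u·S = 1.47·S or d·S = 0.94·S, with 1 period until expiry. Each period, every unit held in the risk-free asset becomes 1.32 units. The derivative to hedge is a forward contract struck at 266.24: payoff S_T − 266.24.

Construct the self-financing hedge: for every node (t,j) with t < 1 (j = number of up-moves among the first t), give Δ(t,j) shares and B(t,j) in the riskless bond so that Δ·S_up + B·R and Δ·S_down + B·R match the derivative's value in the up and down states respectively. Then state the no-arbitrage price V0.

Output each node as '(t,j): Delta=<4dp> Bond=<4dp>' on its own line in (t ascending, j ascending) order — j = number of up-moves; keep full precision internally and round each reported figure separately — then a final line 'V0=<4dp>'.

Under the risk-neutral measure, an up-move has probability p* = (R−d)/(u−d) = 0.7170 and values discount at R = 1.32.
Payoff layer (t=1): V(1,0)=-83.8800, V(1,1)=18.9400
Node (0,0) S=194.0000: V=(p*·18.9400+(1−p*)·-83.8800)/1.32=-7.6970; Δ=(18.9400−-83.8800)/(285.1800−182.3600)=1.0000; B=V−Δ·S=-201.6970
The time-0 hedge costs -7.6970, which is the no-arbitrage price.

(0,0): Delta=1.0000 Bond=-201.6970
V0=-7.6970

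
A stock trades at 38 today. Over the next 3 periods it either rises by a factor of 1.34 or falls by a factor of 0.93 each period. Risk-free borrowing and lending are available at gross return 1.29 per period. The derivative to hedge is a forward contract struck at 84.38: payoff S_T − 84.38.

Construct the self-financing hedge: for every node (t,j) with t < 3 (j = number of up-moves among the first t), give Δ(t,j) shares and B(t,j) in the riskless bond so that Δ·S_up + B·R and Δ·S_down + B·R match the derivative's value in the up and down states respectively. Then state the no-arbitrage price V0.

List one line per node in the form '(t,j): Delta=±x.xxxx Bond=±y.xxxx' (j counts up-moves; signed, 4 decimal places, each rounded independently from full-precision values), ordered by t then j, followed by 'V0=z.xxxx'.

No-arbitrage ⇒ martingale measure with p* = (R−d)/(u−d) = 0.8780.
At expiry t=3: V(3,0)=-53.8144, V(3,1)=-40.3393, V(3,2)=-20.9235, V(3,3)=7.0520
(2,0): S=32.8662. Δ = (V_up−V_dn)/(S_up−S_dn) = (-40.3393−-53.8144)/(44.0407−30.5656) = 1.0000. V = [p*·-40.3393 + (1−p*)·-53.8144]/1.29 = -32.5447. B = V − Δ·S = -65.4109.
(2,1): S=47.3556. Δ = (V_up−V_dn)/(S_up−S_dn) = (-20.9235−-40.3393)/(63.4565−44.0407) = 1.0000. V = [p*·-20.9235 + (1−p*)·-40.3393]/1.29 = -18.0553. B = V − Δ·S = -65.4109.
(2,2): S=68.2328. Δ = (V_up−V_dn)/(S_up−S_dn) = (7.0520−-20.9235)/(91.4320−63.4565) = 1.0000. V = [p*·7.0520 + (1−p*)·-20.9235]/1.29 = 2.8219. B = V − Δ·S = -65.4109.
(1,0): S=35.3400. Δ = (V_up−V_dn)/(S_up−S_dn) = (-18.0553−-32.5447)/(47.3556−32.8662) = 1.0000. V = [p*·-18.0553 + (1−p*)·-32.5447]/1.29 = -15.3661. B = V − Δ·S = -50.7061.
(1,1): S=50.9200. Δ = (V_up−V_dn)/(S_up−S_dn) = (2.8219−-18.0553)/(68.2328−47.3556) = 1.0000. V = [p*·2.8219 + (1−p*)·-18.0553]/1.29 = 0.2139. B = V − Δ·S = -50.7061.
(0,0): S=38.0000. Δ = (V_up−V_dn)/(S_up−S_dn) = (0.2139−-15.3661)/(50.9200−35.3400) = 1.0000. V = [p*·0.2139 + (1−p*)·-15.3661]/1.29 = -1.3070. B = V − Δ·S = -39.3070.
Root portfolio cost Δ·38+B reproduces V0=-1.3070.

(0,0): Delta=1.0000 Bond=-39.3070
(1,0): Delta=1.0000 Bond=-50.7061
(1,1): Delta=1.0000 Bond=-50.7061
(2,0): Delta=1.0000 Bond=-65.4109
(2,1): Delta=1.0000 Bond=-65.4109
(2,2): Delta=1.0000 Bond=-65.4109
V0=-1.3070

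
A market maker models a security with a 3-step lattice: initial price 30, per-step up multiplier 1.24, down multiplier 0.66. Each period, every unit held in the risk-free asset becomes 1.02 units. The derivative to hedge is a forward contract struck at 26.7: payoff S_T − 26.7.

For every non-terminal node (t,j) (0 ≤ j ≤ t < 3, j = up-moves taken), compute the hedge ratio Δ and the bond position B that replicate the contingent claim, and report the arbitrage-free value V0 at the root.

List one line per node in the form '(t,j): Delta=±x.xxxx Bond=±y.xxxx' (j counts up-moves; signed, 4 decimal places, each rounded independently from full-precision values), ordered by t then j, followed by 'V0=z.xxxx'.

No-arbitrage ⇒ martingale measure with p* = (R−d)/(u−d) = 0.6207.
Payoff layer (t=3): V(3,0)=-18.0751, V(3,1)=-10.4957, V(3,2)=3.7445, V(3,3)=30.4987
Node (2,0) S=13.0680: V=(p*·-10.4957+(1−p*)·-18.0751)/1.02=-13.1085; Δ=(-10.4957−-18.0751)/(16.2043−8.6249)=1.0000; B=V−Δ·S=-26.1765
Node (2,1) S=24.5520: V=(p*·3.7445+(1−p*)·-10.4957)/1.02=-1.6245; Δ=(3.7445−-10.4957)/(30.4445−16.2043)=1.0000; B=V−Δ·S=-26.1765
Node (2,2) S=46.1280: V=(p*·30.4987+(1−p*)·3.7445)/1.02=19.9515; Δ=(30.4987−3.7445)/(57.1987−30.4445)=1.0000; B=V−Δ·S=-26.1765
Node (1,0) S=19.8000: V=(p*·-1.6245+(1−p*)·-13.1085)/1.02=-5.8632; Δ=(-1.6245−-13.1085)/(24.5520−13.0680)=1.0000; B=V−Δ·S=-25.6632
Node (1,1) S=37.2000: V=(p*·19.9515+(1−p*)·-1.6245)/1.02=11.5368; Δ=(19.9515−-1.6245)/(46.1280−24.5520)=1.0000; B=V−Δ·S=-25.6632
Node (0,0) S=30.0000: V=(p*·11.5368+(1−p*)·-5.8632)/1.02=4.8400; Δ=(11.5368−-5.8632)/(37.2000−19.8000)=1.0000; B=V−Δ·S=-25.1600
Root portfolio cost Δ·30+B reproduces V0=4.8400.

(0,0): Delta=1.0000 Bond=-25.1600
(1,0): Delta=1.0000 Bond=-25.6632
(1,1): Delta=1.0000 Bond=-25.6632
(2,0): Delta=1.0000 Bond=-26.1765
(2,1): Delta=1.0000 Bond=-26.1765
(2,2): Delta=1.0000 Bond=-26.1765
V0=4.8400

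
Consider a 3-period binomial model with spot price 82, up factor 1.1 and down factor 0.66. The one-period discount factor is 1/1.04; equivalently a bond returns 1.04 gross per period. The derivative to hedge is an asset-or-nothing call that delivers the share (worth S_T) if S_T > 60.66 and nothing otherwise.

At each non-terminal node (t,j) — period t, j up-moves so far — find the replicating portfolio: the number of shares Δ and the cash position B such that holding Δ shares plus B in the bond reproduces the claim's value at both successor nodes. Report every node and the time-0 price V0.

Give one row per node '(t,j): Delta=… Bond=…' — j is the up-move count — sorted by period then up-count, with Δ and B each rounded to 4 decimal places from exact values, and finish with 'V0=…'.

Under the risk-neutral measure, an up-move has probability p* = (R−d)/(u−d) = 0.8636 and values discount at R = 1.04.
Payoff layer (t=3): V(3,0)=0.0000, V(3,1)=0.0000, V(3,2)=65.4852, V(3,3)=109.1420
Node (2,0) S=35.7192: V=(p*·0.0000+(1−p*)·0.0000)/1.04=0.0000; Δ=(0.0000−0.0000)/(39.2911−23.5747)=0.0000; B=V−Δ·S=0.0000
Node (2,1) S=59.5320: V=(p*·65.4852+(1−p*)·0.0000)/1.04=54.3802; Δ=(65.4852−0.0000)/(65.4852−39.2911)=2.5000; B=V−Δ·S=-94.4498
Node (2,2) S=99.2200: V=(p*·109.1420+(1−p*)·65.4852)/1.04=99.2200; Δ=(109.1420−65.4852)/(109.1420−65.4852)=1.0000; B=V−Δ·S=0.0000
Node (1,0) S=54.1200: V=(p*·54.3802+(1−p*)·0.0000)/1.04=45.1584; Δ=(54.3802−0.0000)/(59.5320−35.7192)=2.2837; B=V−Δ·S=-78.4330
Node (1,1) S=90.2000: V=(p*·99.2200+(1−p*)·54.3802)/1.04=89.5245; Δ=(99.2200−54.3802)/(99.2200−59.5320)=1.1298; B=V−Δ·S=-12.3842
Node (0,0) S=82.0000: V=(p*·89.5245+(1−p*)·45.1584)/1.04=80.2640; Δ=(89.5245−45.1584)/(90.2000−54.1200)=1.2297; B=V−Δ·S=-20.5681
Each (Δ,B) replicates both successor values, so the strategy is self-financing and V0 is arbitrage-free.

(0,0): Delta=1.2297 Bond=-20.5681
(1,0): Delta=2.2837 Bond=-78.4330
(1,1): Delta=1.1298 Bond=-12.3842
(2,0): Delta=0.0000 Bond=0.0000
(2,1): Delta=2.5000 Bond=-94.4498
(2,2): Delta=1.0000 Bond=0.0000
V0=80.2640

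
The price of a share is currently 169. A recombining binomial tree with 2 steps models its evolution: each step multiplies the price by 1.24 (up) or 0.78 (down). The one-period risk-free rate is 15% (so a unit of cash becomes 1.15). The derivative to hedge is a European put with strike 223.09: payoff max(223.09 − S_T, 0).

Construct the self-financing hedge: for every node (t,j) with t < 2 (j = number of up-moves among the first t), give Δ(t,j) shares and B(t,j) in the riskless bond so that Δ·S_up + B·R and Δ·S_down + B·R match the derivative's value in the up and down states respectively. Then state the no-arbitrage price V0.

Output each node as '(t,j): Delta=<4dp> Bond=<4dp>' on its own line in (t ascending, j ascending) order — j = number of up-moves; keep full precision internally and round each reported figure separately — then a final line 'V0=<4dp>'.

The replicating-portfolio and risk-neutral prices coincide; use p* = (1.15−0.78)/(1.24−0.78) = 0.8043 for the latter.
Terminal values V(2,·): V(2,0)=120.2704, V(2,1)=59.6332, V(2,2)=0.0000
  t=1,j=0: stock 131.8200 → up 163.4568 (V=59.6332), down 102.8196 (V=120.2704). Price 62.1713; hedge Δ=-1.0000, bond B=193.9913.
  t=1,j=1: stock 209.5600 → up 259.8544 (V=0.0000), down 163.4568 (V=59.6332). Price 10.1455; hedge Δ=-0.6186, bond B=139.7829.
  t=0,j=0: stock 169.0000 → up 209.5600 (V=10.1455), down 131.8200 (V=62.1713). Price 17.6735; hedge Δ=-0.6692, bond B=130.7730.
Check: Δ(0,0)·S0 + B(0,0) = 17.6735 = V0.

(0,0): Delta=-0.6692 Bond=130.7730
(1,0): Delta=-1.0000 Bond=193.9913
(1,1): Delta=-0.6186 Bond=139.7829
V0=17.6735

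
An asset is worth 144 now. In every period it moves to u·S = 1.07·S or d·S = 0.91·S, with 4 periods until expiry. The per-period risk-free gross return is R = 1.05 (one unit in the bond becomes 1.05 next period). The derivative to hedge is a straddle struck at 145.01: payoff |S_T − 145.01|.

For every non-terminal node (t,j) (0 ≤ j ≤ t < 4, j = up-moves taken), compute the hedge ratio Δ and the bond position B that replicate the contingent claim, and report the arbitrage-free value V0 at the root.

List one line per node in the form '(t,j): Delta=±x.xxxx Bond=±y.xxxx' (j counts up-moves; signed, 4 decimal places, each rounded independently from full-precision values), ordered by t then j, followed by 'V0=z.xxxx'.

(0,0): Delta=0.7520 Bond=-82.2421
(1,0): Delta=0.0281 Bond=8.5086
(1,1): Delta=0.8400 Bond=-99.9061
(2,0): Delta=-1.0000 Bond=131.5283
(2,1): Delta=0.1530 Bond=-8.5795
(2,2): Delta=0.9234 Bond=-118.6617
(3,0): Delta=-1.0000 Bond=138.1048
(3,1): Delta=-1.0000 Bond=138.1048
(3,2): Delta=0.2931 Bond=-30.0246
(3,3): Delta=1.0000 Bond=-138.1048
V0=26.0456

Since d<R<u, set p* = (R−d)/(u−d) = 0.8750; price each node as the discounted p*-expectation of its children.
Payoff layer (t=4): V(4,0)=46.2621, V(4,1)=28.8998, V(4,2)=8.4848, V(4,3)=15.5196, V(4,4)=43.7446
  t=3,j=0: stock 108.5142 → up 116.1102 (V=28.8998), down 98.7479 (V=46.2621). Price 29.5905; hedge Δ=-1.0000, bond B=138.1048.
  t=3,j=1: stock 127.5936 → up 136.5252 (V=8.4848), down 116.1102 (V=28.8998). Price 10.5111; hedge Δ=-1.0000, bond B=138.1048.
  t=3,j=2: stock 150.0277 → up 160.5296 (V=15.5196), down 136.5252 (V=8.4848). Price 13.9431; hedge Δ=0.2931, bond B=-30.0246.
  t=3,j=3: stock 176.4062 → up 188.7546 (V=43.7446), down 160.5296 (V=15.5196). Price 38.3014; hedge Δ=1.0000, bond B=-138.1048.
  t=2,j=0: stock 119.2464 → up 127.5936 (V=10.5111), down 108.5142 (V=29.5905). Price 12.2819; hedge Δ=-1.0000, bond B=131.5283.
  t=2,j=1: stock 140.2128 → up 150.0277 (V=13.9431), down 127.5936 (V=10.5111). Price 12.8706; hedge Δ=0.1530, bond B=-8.5795.
  t=2,j=2: stock 164.8656 → up 176.4062 (V=38.3014), down 150.0277 (V=13.9431). Price 33.5778; hedge Δ=0.9234, bond B=-118.6617.
  t=1,j=0: stock 131.0400 → up 140.2128 (V=12.8706), down 119.2464 (V=12.2819). Price 12.1876; hedge Δ=0.0281, bond B=8.5086.
  t=1,j=1: stock 154.0800 → up 164.8656 (V=33.5778), down 140.2128 (V=12.8706). Price 29.5137; hedge Δ=0.8400, bond B=-99.9061.
  t=0,j=0: stock 144.0000 → up 154.0800 (V=29.5137), down 131.0400 (V=12.1876). Price 26.0456; hedge Δ=0.7520, bond B=-82.2421.
Self-financing check: at every node Δ·S+B equals the discounted successor values.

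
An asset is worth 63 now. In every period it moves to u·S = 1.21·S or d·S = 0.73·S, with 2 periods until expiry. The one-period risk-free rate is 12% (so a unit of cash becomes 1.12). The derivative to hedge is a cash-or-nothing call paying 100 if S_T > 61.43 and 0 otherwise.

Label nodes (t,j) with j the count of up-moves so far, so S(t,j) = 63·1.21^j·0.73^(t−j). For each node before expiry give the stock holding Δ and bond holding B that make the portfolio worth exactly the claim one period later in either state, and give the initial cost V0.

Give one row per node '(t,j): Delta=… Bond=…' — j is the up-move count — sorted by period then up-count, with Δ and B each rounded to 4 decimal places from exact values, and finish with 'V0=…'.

Since d<R<u, set p* = (R−d)/(u−d) = 0.8125; price each node as the discounted p*-expectation of its children.
Terminal payoffs: V(2,0)=0.0000, V(2,1)=0.0000, V(2,2)=100.0000
Node (1,0) S=45.9900: V=(p*·0.0000+(1−p*)·0.0000)/1.12=0.0000; Δ=(0.0000−0.0000)/(55.6479−33.5727)=0.0000; B=V−Δ·S=0.0000
Node (1,1) S=76.2300: V=(p*·100.0000+(1−p*)·0.0000)/1.12=72.5446; Δ=(100.0000−0.0000)/(92.2383−55.6479)=2.7330; B=V−Δ·S=-135.7887
Node (0,0) S=63.0000: V=(p*·72.5446+(1−p*)·0.0000)/1.12=52.6273; Δ=(72.5446−0.0000)/(76.2300−45.9900)=2.3990; B=V−Δ·S=-98.5074
Self-financing check: at every node Δ·S+B equals the discounted successor values.

(0,0): Delta=2.3990 Bond=-98.5074
(1,0): Delta=0.0000 Bond=0.0000
(1,1): Delta=2.7330 Bond=-135.7887
V0=52.6273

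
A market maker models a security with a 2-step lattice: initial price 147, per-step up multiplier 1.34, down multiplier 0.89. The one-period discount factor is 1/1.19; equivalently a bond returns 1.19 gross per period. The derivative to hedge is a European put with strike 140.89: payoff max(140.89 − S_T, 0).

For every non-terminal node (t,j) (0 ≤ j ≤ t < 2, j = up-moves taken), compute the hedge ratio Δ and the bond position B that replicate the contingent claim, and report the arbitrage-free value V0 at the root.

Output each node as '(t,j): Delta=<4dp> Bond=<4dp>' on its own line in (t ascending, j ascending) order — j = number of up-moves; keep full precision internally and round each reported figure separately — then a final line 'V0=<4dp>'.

Since d<R<u, set p* = (R−d)/(u−d) = 0.6667; price each node as the discounted p*-expectation of its children.
Terminal values V(2,·): V(2,0)=24.4513, V(2,1)=0.0000, V(2,2)=0.0000
(1,0): S=130.8300. Δ = (V_up−V_dn)/(S_up−S_dn) = (0.0000−24.4513)/(175.3122−116.4387) = -0.4153. V = [p*·0.0000 + (1−p*)·24.4513]/1.19 = 6.8491. B = V − Δ·S = 61.1853.
(1,1): S=196.9800. Δ = (V_up−V_dn)/(S_up−S_dn) = (0.0000−0.0000)/(263.9532−175.3122) = 0.0000. V = [p*·0.0000 + (1−p*)·0.0000]/1.19 = 0.0000. B = V − Δ·S = 0.0000.
(0,0): S=147.0000. Δ = (V_up−V_dn)/(S_up−S_dn) = (0.0000−6.8491)/(196.9800−130.8300) = -0.1035. V = [p*·0.0000 + (1−p*)·6.8491]/1.19 = 1.9185. B = V − Δ·S = 17.1387.
The time-0 hedge costs 1.9185, which is the no-arbitrage price.

(0,0): Delta=-0.1035 Bond=17.1387
(1,0): Delta=-0.4153 Bond=61.1853
(1,1): Delta=0.0000 Bond=0.0000
V0=1.9185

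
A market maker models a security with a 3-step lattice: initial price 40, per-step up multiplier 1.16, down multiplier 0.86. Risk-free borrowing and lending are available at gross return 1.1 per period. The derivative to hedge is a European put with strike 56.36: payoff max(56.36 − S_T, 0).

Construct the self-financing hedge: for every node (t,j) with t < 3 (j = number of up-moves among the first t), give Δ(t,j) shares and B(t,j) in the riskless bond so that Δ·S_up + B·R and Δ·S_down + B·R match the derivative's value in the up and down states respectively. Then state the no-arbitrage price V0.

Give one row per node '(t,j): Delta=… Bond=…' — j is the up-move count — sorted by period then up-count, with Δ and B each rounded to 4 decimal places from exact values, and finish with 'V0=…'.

Risk-neutral probability p* = (R−d)/(u−d) = (1.1−0.86)/(1.16−0.86) = 0.8000.
Payoff layer (t=3): V(3,0)=30.9178, V(3,1)=22.0426, V(3,2)=10.0714, V(3,3)=0.0000
(2,0): S=29.5840. Δ = (V_up−V_dn)/(S_up−S_dn) = (22.0426−30.9178)/(34.3174−25.4422) = -1.0000. V = [p*·22.0426 + (1−p*)·30.9178]/1.1 = 21.6524. B = V − Δ·S = 51.2364.
(2,1): S=39.9040. Δ = (V_up−V_dn)/(S_up−S_dn) = (10.0714−22.0426)/(46.2886−34.3174) = -1.0000. V = [p*·10.0714 + (1−p*)·22.0426]/1.1 = 11.3324. B = V − Δ·S = 51.2364.
(2,2): S=53.8240. Δ = (V_up−V_dn)/(S_up−S_dn) = (0.0000−10.0714)/(62.4358−46.2886) = -0.6237. V = [p*·0.0000 + (1−p*)·10.0714]/1.1 = 1.8312. B = V − Δ·S = 35.4024.
(1,0): S=34.4000. Δ = (V_up−V_dn)/(S_up−S_dn) = (11.3324−21.6524)/(39.9040−29.5840) = -1.0000. V = [p*·11.3324 + (1−p*)·21.6524]/1.1 = 12.1785. B = V − Δ·S = 46.5785.
(1,1): S=46.4000. Δ = (V_up−V_dn)/(S_up−S_dn) = (1.8312−11.3324)/(53.8240−39.9040) = -0.6826. V = [p*·1.8312 + (1−p*)·11.3324]/1.1 = 3.3922. B = V − Δ·S = 35.0629.
(0,0): S=40.0000. Δ = (V_up−V_dn)/(S_up−S_dn) = (3.3922−12.1785)/(46.4000−34.4000) = -0.7322. V = [p*·3.3922 + (1−p*)·12.1785]/1.1 = 4.6813. B = V − Δ·S = 33.9691.
Each (Δ,B) replicates both successor values, so the strategy is self-financing and V0 is arbitrage-free.

(0,0): Delta=-0.7322 Bond=33.9691
(1,0): Delta=-1.0000 Bond=46.5785
(1,1): Delta=-0.6826 Bond=35.0629
(2,0): Delta=-1.0000 Bond=51.2364
(2,1): Delta=-1.0000 Bond=51.2364
(2,2): Delta=-0.6237 Bond=35.4024
V0=4.6813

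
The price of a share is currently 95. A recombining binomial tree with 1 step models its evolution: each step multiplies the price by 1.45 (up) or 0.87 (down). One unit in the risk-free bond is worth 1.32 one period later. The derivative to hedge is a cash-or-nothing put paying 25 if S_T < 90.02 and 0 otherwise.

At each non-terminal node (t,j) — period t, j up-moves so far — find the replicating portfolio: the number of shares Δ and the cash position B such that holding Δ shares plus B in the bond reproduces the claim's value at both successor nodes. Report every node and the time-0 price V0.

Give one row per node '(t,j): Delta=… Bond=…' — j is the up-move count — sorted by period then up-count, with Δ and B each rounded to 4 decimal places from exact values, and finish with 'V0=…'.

Under the risk-neutral measure, an up-move has probability p* = (R−d)/(u−d) = 0.7759 and values discount at R = 1.32.
Terminal payoffs: V(1,0)=25.0000, V(1,1)=0.0000
Node (0,0) S=95.0000: V=(p*·0.0000+(1−p*)·25.0000)/1.32=4.2450; Δ=(0.0000−25.0000)/(137.7500−82.6500)=-0.4537; B=V−Δ·S=47.3485
Check: Δ(0,0)·S0 + B(0,0) = 4.2450 = V0.

(0,0): Delta=-0.4537 Bond=47.3485
V0=4.2450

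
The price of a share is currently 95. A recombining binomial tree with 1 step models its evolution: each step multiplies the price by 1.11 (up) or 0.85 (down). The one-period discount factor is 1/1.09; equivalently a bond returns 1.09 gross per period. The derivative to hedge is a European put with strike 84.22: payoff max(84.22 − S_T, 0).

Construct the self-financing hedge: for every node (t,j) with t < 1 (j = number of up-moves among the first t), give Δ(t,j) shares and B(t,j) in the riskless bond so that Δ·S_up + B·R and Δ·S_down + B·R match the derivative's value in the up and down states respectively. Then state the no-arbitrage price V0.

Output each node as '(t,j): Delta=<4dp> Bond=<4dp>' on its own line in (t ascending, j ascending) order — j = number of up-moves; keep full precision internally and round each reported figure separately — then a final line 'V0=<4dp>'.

Since d<R<u, set p* = (R−d)/(u−d) = 0.9231; price each node as the discounted p*-expectation of its children.
Terminal values V(1,·): V(1,0)=3.4700, V(1,1)=0.0000
(0,0): S=95.0000. Δ = (V_up−V_dn)/(S_up−S_dn) = (0.0000−3.4700)/(105.4500−80.7500) = -0.1405. V = [p*·0.0000 + (1−p*)·3.4700]/1.09 = 0.2449. B = V − Δ·S = 13.5910.
Check: Δ(0,0)·S0 + B(0,0) = 0.2449 = V0.

(0,0): Delta=-0.1405 Bond=13.5910
V0=0.2449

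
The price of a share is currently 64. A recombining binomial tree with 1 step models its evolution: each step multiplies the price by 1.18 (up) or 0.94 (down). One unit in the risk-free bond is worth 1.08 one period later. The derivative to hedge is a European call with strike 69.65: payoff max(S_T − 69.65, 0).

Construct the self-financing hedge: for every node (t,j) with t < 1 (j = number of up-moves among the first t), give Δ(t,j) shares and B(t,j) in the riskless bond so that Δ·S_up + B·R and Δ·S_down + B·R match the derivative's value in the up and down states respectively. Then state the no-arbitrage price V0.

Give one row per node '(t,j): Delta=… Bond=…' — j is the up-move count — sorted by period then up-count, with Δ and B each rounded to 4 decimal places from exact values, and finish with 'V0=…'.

The replicating-portfolio and risk-neutral prices coincide; use p* = (1.08−0.94)/(1.18−0.94) = 0.5833 for the latter.
Terminal values V(1,·): V(1,0)=0.0000, V(1,1)=5.8700
(0,0): S=64.0000. Δ = (V_up−V_dn)/(S_up−S_dn) = (5.8700−0.0000)/(75.5200−60.1600) = 0.3822. V = [p*·5.8700 + (1−p*)·0.0000]/1.08 = 3.1705. B = V − Δ·S = -21.2878.
Root portfolio cost Δ·64+B reproduces V0=3.1705.

(0,0): Delta=0.3822 Bond=-21.2878
V0=3.1705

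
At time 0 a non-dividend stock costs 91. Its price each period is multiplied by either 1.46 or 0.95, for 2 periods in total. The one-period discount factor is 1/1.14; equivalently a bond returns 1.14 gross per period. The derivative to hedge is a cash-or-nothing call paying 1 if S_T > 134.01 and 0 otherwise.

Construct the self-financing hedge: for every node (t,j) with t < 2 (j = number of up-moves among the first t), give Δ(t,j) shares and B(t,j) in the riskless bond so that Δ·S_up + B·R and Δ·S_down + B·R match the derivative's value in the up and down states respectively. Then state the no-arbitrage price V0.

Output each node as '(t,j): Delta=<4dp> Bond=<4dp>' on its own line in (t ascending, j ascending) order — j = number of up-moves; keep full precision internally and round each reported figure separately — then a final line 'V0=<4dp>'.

Risk-neutral probability p* = (R−d)/(u−d) = (1.14−0.95)/(1.46−0.95) = 0.3725.
At expiry t=2: V(2,0)=0.0000, V(2,1)=0.0000, V(2,2)=1.0000
(1,0): S=86.4500. Δ = (V_up−V_dn)/(S_up−S_dn) = (0.0000−0.0000)/(126.2170−82.1275) = 0.0000. V = [p*·0.0000 + (1−p*)·0.0000]/1.14 = 0.0000. B = V − Δ·S = 0.0000.
(1,1): S=132.8600. Δ = (V_up−V_dn)/(S_up−S_dn) = (1.0000−0.0000)/(193.9756−126.2170) = 0.0148. V = [p*·1.0000 + (1−p*)·0.0000]/1.14 = 0.3268. B = V − Δ·S = -1.6340.
(0,0): S=91.0000. Δ = (V_up−V_dn)/(S_up−S_dn) = (0.3268−0.0000)/(132.8600−86.4500) = 0.0070. V = [p*·0.3268 + (1−p*)·0.0000]/1.14 = 0.1068. B = V − Δ·S = -0.5340.
The time-0 hedge costs 0.1068, which is the no-arbitrage price.

(0,0): Delta=0.0070 Bond=-0.5340
(1,0): Delta=0.0000 Bond=0.0000
(1,1): Delta=0.0148 Bond=-1.6340
V0=0.1068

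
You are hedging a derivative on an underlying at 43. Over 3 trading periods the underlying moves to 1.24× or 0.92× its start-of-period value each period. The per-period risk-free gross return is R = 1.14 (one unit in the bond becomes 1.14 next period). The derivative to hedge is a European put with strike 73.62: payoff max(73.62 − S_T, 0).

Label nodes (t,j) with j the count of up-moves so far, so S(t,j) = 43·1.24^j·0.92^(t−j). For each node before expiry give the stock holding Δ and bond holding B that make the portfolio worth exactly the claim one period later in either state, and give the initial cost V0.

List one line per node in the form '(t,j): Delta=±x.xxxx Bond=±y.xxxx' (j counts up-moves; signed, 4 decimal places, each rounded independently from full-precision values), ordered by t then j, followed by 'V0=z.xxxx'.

Risk-neutral probability p* = (R−d)/(u−d) = (1.14−0.92)/(1.24−0.92) = 0.6875.
Payoff layer (t=3): V(3,0)=40.1364, V(3,1)=28.4900, V(3,2)=12.7925, V(3,3)=0.0000
(2,0): S=36.3952. Δ = (V_up−V_dn)/(S_up−S_dn) = (28.4900−40.1364)/(45.1300−33.4836) = -1.0000. V = [p*·28.4900 + (1−p*)·40.1364]/1.14 = 28.1837. B = V − Δ·S = 64.5789.
(2,1): S=49.0544. Δ = (V_up−V_dn)/(S_up−S_dn) = (12.7925−28.4900)/(60.8275−45.1300) = -1.0000. V = [p*·12.7925 + (1−p*)·28.4900]/1.14 = 15.5245. B = V − Δ·S = 64.5789.
(2,2): S=66.1168. Δ = (V_up−V_dn)/(S_up−S_dn) = (0.0000−12.7925)/(81.9848−60.8275) = -0.6046. V = [p*·0.0000 + (1−p*)·12.7925]/1.14 = 3.5067. B = V − Δ·S = 43.4834.
(1,0): S=39.5600. Δ = (V_up−V_dn)/(S_up−S_dn) = (15.5245−28.1837)/(49.0544−36.3952) = -1.0000. V = [p*·15.5245 + (1−p*)·28.1837]/1.14 = 17.0882. B = V − Δ·S = 56.6482.
(1,1): S=53.3200. Δ = (V_up−V_dn)/(S_up−S_dn) = (3.5067−15.5245)/(66.1168−49.0544) = -0.7043. V = [p*·3.5067 + (1−p*)·15.5245]/1.14 = 6.3704. B = V − Δ·S = 43.9261.
(0,0): S=43.0000. Δ = (V_up−V_dn)/(S_up−S_dn) = (6.3704−17.0882)/(53.3200−39.5600) = -0.7789. V = [p*·6.3704 + (1−p*)·17.0882]/1.14 = 8.5261. B = V − Δ·S = 42.0191.
Self-financing check: at every node Δ·S+B equals the discounted successor values.

(0,0): Delta=-0.7789 Bond=42.0191
(1,0): Delta=-1.0000 Bond=56.6482
(1,1): Delta=-0.7043 Bond=43.9261
(2,0): Delta=-1.0000 Bond=64.5789
(2,1): Delta=-1.0000 Bond=64.5789
(2,2): Delta=-0.6046 Bond=43.4834
V0=8.5261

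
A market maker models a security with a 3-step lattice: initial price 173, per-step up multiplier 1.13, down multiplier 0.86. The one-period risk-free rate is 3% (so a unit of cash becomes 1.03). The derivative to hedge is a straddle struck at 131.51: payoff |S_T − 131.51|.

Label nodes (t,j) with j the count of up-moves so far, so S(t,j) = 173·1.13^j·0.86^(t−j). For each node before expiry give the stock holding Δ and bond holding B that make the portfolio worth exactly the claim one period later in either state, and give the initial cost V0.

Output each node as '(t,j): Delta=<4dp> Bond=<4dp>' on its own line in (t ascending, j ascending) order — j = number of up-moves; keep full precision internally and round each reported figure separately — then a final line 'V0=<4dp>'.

No-arbitrage ⇒ martingale measure with p* = (R−d)/(u−d) = 0.6296.
Terminal payoffs: V(3,0)=21.4723, V(3,1)=13.0744, V(3,2)=58.4672, V(3,3)=118.1112
Node (2,0) S=127.9508: V=(p*·13.0744+(1−p*)·21.4723)/1.03=15.7133; Δ=(13.0744−21.4723)/(144.5844−110.0377)=-0.2431; B=V−Δ·S=46.8167
Node (2,1) S=168.1214: V=(p*·58.4672+(1−p*)·13.0744)/1.03=40.4418; Δ=(58.4672−13.0744)/(189.9772−144.5844)=1.0000; B=V−Δ·S=-127.6796
Node (2,2) S=220.9037: V=(p*·118.1112+(1−p*)·58.4672)/1.03=93.2241; Δ=(118.1112−58.4672)/(249.6212−189.9772)=1.0000; B=V−Δ·S=-127.6796
Node (1,0) S=148.7800: V=(p*·40.4418+(1−p*)·15.7133)/1.03=30.3719; Δ=(40.4418−15.7133)/(168.1214−127.9508)=0.6156; B=V−Δ·S=-61.2149
Node (1,1) S=195.4900: V=(p*·93.2241+(1−p*)·40.4418)/1.03=71.5292; Δ=(93.2241−40.4418)/(220.9037−168.1214)=1.0000; B=V−Δ·S=-123.9608
Node (0,0) S=173.0000: V=(p*·71.5292+(1−p*)·30.3719)/1.03=54.6464; Δ=(71.5292−30.3719)/(195.4900−148.7800)=0.8811; B=V−Δ·S=-97.7879
The time-0 hedge costs 54.6464, which is the no-arbitrage price.

(0,0): Delta=0.8811 Bond=-97.7879
(1,0): Delta=0.6156 Bond=-61.2149
(1,1): Delta=1.0000 Bond=-123.9608
(2,0): Delta=-0.2431 Bond=46.8167
(2,1): Delta=1.0000 Bond=-127.6796
(2,2): Delta=1.0000 Bond=-127.6796
V0=54.6464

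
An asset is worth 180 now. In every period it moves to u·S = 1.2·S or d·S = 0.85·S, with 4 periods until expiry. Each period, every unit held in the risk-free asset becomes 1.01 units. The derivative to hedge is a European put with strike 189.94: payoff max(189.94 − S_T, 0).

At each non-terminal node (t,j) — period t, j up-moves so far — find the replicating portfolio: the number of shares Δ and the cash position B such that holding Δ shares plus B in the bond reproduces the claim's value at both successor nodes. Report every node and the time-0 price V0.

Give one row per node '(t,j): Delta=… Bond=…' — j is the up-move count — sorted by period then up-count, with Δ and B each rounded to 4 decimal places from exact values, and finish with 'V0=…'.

(0,0): Delta=-0.4494 Bond=105.9613
(1,0): Delta=-0.7152 Bond=147.6831
(1,1): Delta=-0.2259 Bond=58.7346
(2,0): Delta=-1.0000 Bond=186.1974
(2,1): Delta=-0.4757 Bond=105.1779
(2,2): Delta=-0.0158 Bond=4.8679
(3,0): Delta=-1.0000 Bond=188.0594
(3,1): Delta=-1.0000 Bond=188.0594
(3,2): Delta=-0.0346 Bond=9.0569
(3,3): Delta=0.0000 Bond=0.0000
V0=25.0621

The replicating-portfolio and risk-neutral prices coincide; use p* = (1.01−0.85)/(1.2−0.85) = 0.4571 for the latter.
At expiry t=4: V(4,0)=95.9789, V(4,1)=57.2890, V(4,2)=2.6680, V(4,3)=0.0000, V(4,4)=0.0000
(3,0): S=110.5425. Δ = (V_up−V_dn)/(S_up−S_dn) = (57.2890−95.9789)/(132.6510−93.9611) = -1.0000. V = [p*·57.2890 + (1−p*)·95.9789]/1.01 = 77.5169. B = V − Δ·S = 188.0594.
(3,1): S=156.0600. Δ = (V_up−V_dn)/(S_up−S_dn) = (2.6680−57.2890)/(187.2720−132.6510) = -1.0000. V = [p*·2.6680 + (1−p*)·57.2890]/1.01 = 31.9994. B = V − Δ·S = 188.0594.
(3,2): S=220.3200. Δ = (V_up−V_dn)/(S_up−S_dn) = (0.0000−2.6680)/(264.3840−187.2720) = -0.0346. V = [p*·0.0000 + (1−p*)·2.6680]/1.01 = 1.4340. B = V − Δ·S = 9.0569.
(3,3): S=311.0400. Δ = (V_up−V_dn)/(S_up−S_dn) = (0.0000−0.0000)/(373.2480−264.3840) = 0.0000. V = [p*·0.0000 + (1−p*)·0.0000]/1.01 = 0.0000. B = V − Δ·S = 0.0000.
(2,0): S=130.0500. Δ = (V_up−V_dn)/(S_up−S_dn) = (31.9994−77.5169)/(156.0600−110.5425) = -1.0000. V = [p*·31.9994 + (1−p*)·77.5169]/1.01 = 56.1474. B = V − Δ·S = 186.1974.
(2,1): S=183.6000. Δ = (V_up−V_dn)/(S_up−S_dn) = (1.4340−31.9994)/(220.3200−156.0600) = -0.4757. V = [p*·1.4340 + (1−p*)·31.9994]/1.01 = 17.8482. B = V − Δ·S = 105.1779.
(2,2): S=259.2000. Δ = (V_up−V_dn)/(S_up−S_dn) = (0.0000−1.4340)/(311.0400−220.3200) = -0.0158. V = [p*·0.0000 + (1−p*)·1.4340]/1.01 = 0.7708. B = V − Δ·S = 4.8679.
(1,0): S=153.0000. Δ = (V_up−V_dn)/(S_up−S_dn) = (17.8482−56.1474)/(183.6000−130.0500) = -0.7152. V = [p*·17.8482 + (1−p*)·56.1474]/1.01 = 38.2566. B = V − Δ·S = 147.6831.
(1,1): S=216.0000. Δ = (V_up−V_dn)/(S_up−S_dn) = (0.7708−17.8482)/(259.2000−183.6000) = -0.2259. V = [p*·0.7708 + (1−p*)·17.8482]/1.01 = 9.9419. B = V − Δ·S = 58.7346.
(0,0): S=180.0000. Δ = (V_up−V_dn)/(S_up−S_dn) = (9.9419−38.2566)/(216.0000−153.0000) = -0.4494. V = [p*·9.9419 + (1−p*)·38.2566]/1.01 = 25.0621. B = V − Δ·S = 105.9613.
Each (Δ,B) replicates both successor values, so the strategy is self-financing and V0 is arbitrage-free.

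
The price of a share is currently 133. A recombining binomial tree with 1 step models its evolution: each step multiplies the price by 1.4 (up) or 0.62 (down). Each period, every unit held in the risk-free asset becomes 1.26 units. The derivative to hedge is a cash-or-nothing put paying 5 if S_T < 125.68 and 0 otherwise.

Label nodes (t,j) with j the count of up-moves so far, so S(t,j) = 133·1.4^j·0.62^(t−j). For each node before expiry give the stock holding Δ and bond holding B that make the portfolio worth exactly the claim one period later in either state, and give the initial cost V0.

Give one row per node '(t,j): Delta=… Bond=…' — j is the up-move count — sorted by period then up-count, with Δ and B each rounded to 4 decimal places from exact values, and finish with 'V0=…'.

No-arbitrage ⇒ martingale measure with p* = (R−d)/(u−d) = 0.8205.
Payoff layer (t=1): V(1,0)=5.0000, V(1,1)=0.0000
  t=0,j=0: stock 133.0000 → up 186.2000 (V=0.0000), down 82.4600 (V=5.0000). Price 0.7123; hedge Δ=-0.0482, bond B=7.1225.
Each (Δ,B) replicates both successor values, so the strategy is self-financing and V0 is arbitrage-free.

(0,0): Delta=-0.0482 Bond=7.1225
V0=0.7123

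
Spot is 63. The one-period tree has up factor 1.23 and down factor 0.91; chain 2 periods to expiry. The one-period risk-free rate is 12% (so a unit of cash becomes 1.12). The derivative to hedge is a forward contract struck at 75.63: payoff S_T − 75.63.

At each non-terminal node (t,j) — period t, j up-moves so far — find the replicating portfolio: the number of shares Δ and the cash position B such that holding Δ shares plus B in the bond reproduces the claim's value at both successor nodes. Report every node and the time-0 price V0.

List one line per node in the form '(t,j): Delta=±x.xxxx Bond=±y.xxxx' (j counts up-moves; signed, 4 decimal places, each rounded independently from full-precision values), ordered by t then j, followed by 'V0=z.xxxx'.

Under the risk-neutral measure, an up-move has probability p* = (R−d)/(u−d) = 0.6563 and values discount at R = 1.12.
Payoff layer (t=2): V(2,0)=-23.4597, V(2,1)=-5.1141, V(2,2)=19.6827
Node (1,0) S=57.3300: V=(p*·-5.1141+(1−p*)·-23.4597)/1.12=-10.1968; Δ=(-5.1141−-23.4597)/(70.5159−52.1703)=1.0000; B=V−Δ·S=-67.5268
Node (1,1) S=77.4900: V=(p*·19.6827+(1−p*)·-5.1141)/1.12=9.9632; Δ=(19.6827−-5.1141)/(95.3127−70.5159)=1.0000; B=V−Δ·S=-67.5268
Node (0,0) S=63.0000: V=(p*·9.9632+(1−p*)·-10.1968)/1.12=2.7082; Δ=(9.9632−-10.1968)/(77.4900−57.3300)=1.0000; B=V−Δ·S=-60.2918
Check: Δ(0,0)·S0 + B(0,0) = 2.7082 = V0.

(0,0): Delta=1.0000 Bond=-60.2918
(1,0): Delta=1.0000 Bond=-67.5268
(1,1): Delta=1.0000 Bond=-67.5268
V0=2.7082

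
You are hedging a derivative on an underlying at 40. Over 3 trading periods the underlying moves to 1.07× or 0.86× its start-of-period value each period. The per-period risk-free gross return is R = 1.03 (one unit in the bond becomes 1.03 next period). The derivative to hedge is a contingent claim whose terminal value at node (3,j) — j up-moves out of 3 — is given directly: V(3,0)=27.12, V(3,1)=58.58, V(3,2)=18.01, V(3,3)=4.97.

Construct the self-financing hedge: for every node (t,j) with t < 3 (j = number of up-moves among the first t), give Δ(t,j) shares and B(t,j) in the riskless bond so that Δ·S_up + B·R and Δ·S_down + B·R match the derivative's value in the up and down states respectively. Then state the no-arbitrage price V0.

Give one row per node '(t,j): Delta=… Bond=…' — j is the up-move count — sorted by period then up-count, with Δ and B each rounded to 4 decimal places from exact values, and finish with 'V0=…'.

Under the risk-neutral measure, an up-move has probability p* = (R−d)/(u−d) = 0.8095 and values discount at R = 1.03.
Terminal values V(3,·): V(3,0)=27.1200, V(3,1)=58.5800, V(3,2)=18.0100, V(3,3)=4.9700
Node (2,0) S=29.5840: V=(p*·58.5800+(1−p*)·27.1200)/1.03=51.0559; Δ=(58.5800−27.1200)/(31.6549−25.4422)=5.0639; B=V−Δ·S=-98.7536
Node (2,1) S=36.8080: V=(p*·18.0100+(1−p*)·58.5800)/1.03=24.9880; Δ=(18.0100−58.5800)/(39.3846−31.6549)=-5.2486; B=V−Δ·S=218.1785
Node (2,2) S=45.7960: V=(p*·4.9700+(1−p*)·18.0100)/1.03=7.2367; Δ=(4.9700−18.0100)/(49.0017−39.3846)=-1.3559; B=V−Δ·S=69.3319
Node (1,0) S=34.4000: V=(p*·24.9880+(1−p*)·51.0559)/1.03=29.0809; Δ=(24.9880−51.0559)/(36.8080−29.5840)=-3.6085; B=V−Δ·S=153.2140
Node (1,1) S=42.8000: V=(p*·7.2367+(1−p*)·24.9880)/1.03=10.3086; Δ=(7.2367−24.9880)/(45.7960−36.8080)=-1.9750; B=V−Δ·S=94.8385
Node (0,0) S=40.0000: V=(p*·10.3086+(1−p*)·29.0809)/1.03=13.4799; Δ=(10.3086−29.0809)/(42.8000−34.4000)=-2.2348; B=V−Δ·S=102.8715
Each (Δ,B) replicates both successor values, so the strategy is self-financing and V0 is arbitrage-free.

(0,0): Delta=-2.2348 Bond=102.8715
(1,0): Delta=-3.6085 Bond=153.2140
(1,1): Delta=-1.9750 Bond=94.8385
(2,0): Delta=5.0639 Bond=-98.7536
(2,1): Delta=-5.2486 Bond=218.1785
(2,2): Delta=-1.3559 Bond=69.3319
V0=13.4799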